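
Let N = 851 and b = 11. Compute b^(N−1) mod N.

26

11^1 ≡ 11 (mod 851)
11^2 ≡ 11^2 = 121 ≡ 121 (mod 851)
11^4 ≡ 121^2 = 14641 ≡ 174 (mod 851)
11^8 ≡ 174^2 = 30276 ≡ 491 (mod 851)
11^16 ≡ 491^2 = 241081 ≡ 248 (mod 851)
11^32 ≡ 248^2 = 61504 ≡ 232 (mod 851)
11^64 ≡ 232^2 = 53824 ≡ 211 (mod 851)
11^128 ≡ 211^2 = 44521 ≡ 269 (mod 851)
11^256 ≡ 269^2 = 72361 ≡ 26 (mod 851)
11^512 ≡ 26^2 = 676 ≡ 676 (mod 851)
850 = 512 + 256 + 64 + 16 + 2 in binary powers of 2.
So 11^850 ≡ 676 · 26 · 211 · 248 · 121 ≡ 26 (mod 851).
Since 26 ≠ 1, base 11 is a Fermat witness: 851 is composite.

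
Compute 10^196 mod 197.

1

10^1 ≡ 10 (mod 197)
10^2 ≡ 10^2 = 100 ≡ 100 (mod 197)
10^4 ≡ 100^2 = 10000 ≡ 150 (mod 197)
10^8 ≡ 150^2 = 22500 ≡ 42 (mod 197)
10^16 ≡ 42^2 = 1764 ≡ 188 (mod 197)
10^32 ≡ 188^2 = 35344 ≡ 81 (mod 197)
10^64 ≡ 81^2 = 6561 ≡ 60 (mod 197)
10^128 ≡ 60^2 = 3600 ≡ 54 (mod 197)
196 = 128 + 64 + 4 in binary powers of 2.
So 10^196 ≡ 54 · 60 · 150 ≡ 1 (mod 197).
Since the result is 1, base 10 gives no evidence that 197 is composite.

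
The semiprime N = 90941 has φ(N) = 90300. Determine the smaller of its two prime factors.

φ(n) = (p−1)(q−1) = n − (p+q) + 1, so p + q = 90941 − 90300 + 1 = 642.
p and q are the roots of t² − 642t + 90941 = 0.
Discriminant: 642² − 4·90941 = 412164 − 363764 = 48400; √48400 = 220.
q = (642 − 220)/2 = 211, p = (642 + 220)/2 = 431.
Check: 211 · 431 = 90941.

211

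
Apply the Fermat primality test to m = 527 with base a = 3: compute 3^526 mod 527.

121

3^1 ≡ 3 (mod 527)
3^2 ≡ 3^2 = 9 ≡ 9 (mod 527)
3^4 ≡ 9^2 = 81 ≡ 81 (mod 527)
3^8 ≡ 81^2 = 6561 ≡ 237 (mod 527)
3^16 ≡ 237^2 = 56169 ≡ 307 (mod 527)
3^32 ≡ 307^2 = 94249 ≡ 443 (mod 527)
3^64 ≡ 443^2 = 196249 ≡ 205 (mod 527)
3^128 ≡ 205^2 = 42025 ≡ 392 (mod 527)
3^256 ≡ 392^2 = 153664 ≡ 307 (mod 527)
3^512 ≡ 307^2 = 94249 ≡ 443 (mod 527)
526 = 512 + 8 + 4 + 2 in binary powers of 2.
So 3^526 ≡ 443 · 237 · 81 · 9 ≡ 121 (mod 527).
Since 121 ≠ 1, base 3 is a Fermat witness: 527 is composite.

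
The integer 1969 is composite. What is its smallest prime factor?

1969 is odd.
Digit sum 25, not divisible by 3.
Ends in 9: not divisible by 5.
7: 1969 = 7·281 + 2
11: 1969 = 11·179

11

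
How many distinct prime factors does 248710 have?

6

248710 = 2 · 124355
124355 = 5 · 24871
24871 = 7 · 3553
3553 = 11 · 323
323 = 17 · 19
248710 = 2 · 5 · 7 · 11 · 17 · 19, which has 6 distinct prime factors.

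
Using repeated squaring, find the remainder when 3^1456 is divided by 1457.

307

3^1 ≡ 3 (mod 1457)
3^2 ≡ 3^2 = 9 ≡ 9 (mod 1457)
3^4 ≡ 9^2 = 81 ≡ 81 (mod 1457)
3^8 ≡ 81^2 = 6561 ≡ 733 (mod 1457)
3^16 ≡ 733^2 = 537289 ≡ 1113 (mod 1457)
3^32 ≡ 1113^2 = 1238769 ≡ 319 (mod 1457)
3^64 ≡ 319^2 = 101761 ≡ 1228 (mod 1457)
3^128 ≡ 1228^2 = 1507984 ≡ 1446 (mod 1457)
3^256 ≡ 1446^2 = 2090916 ≡ 121 (mod 1457)
3^512 ≡ 121^2 = 14641 ≡ 71 (mod 1457)
3^1024 ≡ 71^2 = 5041 ≡ 670 (mod 1457)
1456 = 1024 + 256 + 128 + 32 + 16 in binary powers of 2.
So 3^1456 ≡ 670 · 121 · 1446 · 319 · 1113 ≡ 307 (mod 1457).
Since 307 ≠ 1, base 3 is a Fermat witness: 1457 is composite.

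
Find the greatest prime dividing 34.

34 = 2 · 17
17 is prime.
So 34 = 2 · 17; the largest prime factor is 17.

17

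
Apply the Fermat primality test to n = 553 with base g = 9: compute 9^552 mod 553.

9^1 ≡ 9 (mod 553)
9^2 ≡ 9^2 = 81 ≡ 81 (mod 553)
9^4 ≡ 81^2 = 6561 ≡ 478 (mod 553)
9^8 ≡ 478^2 = 228484 ≡ 95 (mod 553)
9^16 ≡ 95^2 = 9025 ≡ 177 (mod 553)
9^32 ≡ 177^2 = 31329 ≡ 361 (mod 553)
9^64 ≡ 361^2 = 130321 ≡ 366 (mod 553)
9^128 ≡ 366^2 = 133956 ≡ 130 (mod 553)
9^256 ≡ 130^2 = 16900 ≡ 310 (mod 553)
9^512 ≡ 310^2 = 96100 ≡ 431 (mod 553)
552 = 512 + 32 + 8 in binary powers of 2.
So 9^552 ≡ 431 · 361 · 95 ≡ 8 (mod 553).
Since 8 ≠ 1, base 9 is a Fermat witness: 553 is composite.

8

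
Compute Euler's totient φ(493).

448

Factor: 493 = 17 · 29.
φ(493) = (17−1) · (29−1) = 16 · 28 = 448.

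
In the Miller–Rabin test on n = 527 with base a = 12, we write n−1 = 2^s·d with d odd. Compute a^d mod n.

177

527 − 1 = 526 = 2^1 · 263, so d = 263.
12^1 ≡ 12 (mod 527)
12^2 ≡ 12^2 = 144 ≡ 144 (mod 527)
12^4 ≡ 144^2 = 20736 ≡ 183 (mod 527)
12^8 ≡ 183^2 = 33489 ≡ 288 (mod 527)
12^16 ≡ 288^2 = 82944 ≡ 205 (mod 527)
12^32 ≡ 205^2 = 42025 ≡ 392 (mod 527)
12^64 ≡ 392^2 = 153664 ≡ 307 (mod 527)
12^128 ≡ 307^2 = 94249 ≡ 443 (mod 527)
12^256 ≡ 443^2 = 196249 ≡ 205 (mod 527)
263 = 256 + 4 + 2 + 1 in binary powers of 2.
So 12^263 ≡ 205 · 183 · 144 · 12 ≡ 177 (mod 527).
Squaring chain: 177; never reaches −1, so base 12 is a Miller–Rabin witness that 527 is composite.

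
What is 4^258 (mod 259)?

211

4^1 ≡ 4 (mod 259)
4^2 ≡ 4^2 = 16 ≡ 16 (mod 259)
4^4 ≡ 16^2 = 256 ≡ 256 (mod 259)
4^8 ≡ 256^2 = 65536 ≡ 9 (mod 259)
4^16 ≡ 9^2 = 81 ≡ 81 (mod 259)
4^32 ≡ 81^2 = 6561 ≡ 86 (mod 259)
4^64 ≡ 86^2 = 7396 ≡ 144 (mod 259)
4^128 ≡ 144^2 = 20736 ≡ 16 (mod 259)
4^256 ≡ 16^2 = 256 ≡ 256 (mod 259)
258 = 256 + 2 in binary powers of 2.
So 4^258 ≡ 256 · 16 ≡ 211 (mod 259).
Since 211 ≠ 1, base 4 is a Fermat witness: 259 is composite.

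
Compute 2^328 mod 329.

2^1 ≡ 2 (mod 329)
2^2 ≡ 2^2 = 4 ≡ 4 (mod 329)
2^4 ≡ 4^2 = 16 ≡ 16 (mod 329)
2^8 ≡ 16^2 = 256 ≡ 256 (mod 329)
2^16 ≡ 256^2 = 65536 ≡ 65 (mod 329)
2^32 ≡ 65^2 = 4225 ≡ 277 (mod 329)
2^64 ≡ 277^2 = 76729 ≡ 72 (mod 329)
2^128 ≡ 72^2 = 5184 ≡ 249 (mod 329)
2^256 ≡ 249^2 = 62001 ≡ 149 (mod 329)
328 = 256 + 64 + 8 in binary powers of 2.
So 2^328 ≡ 149 · 72 · 256 ≡ 205 (mod 329).
Since 205 ≠ 1, base 2 is a Fermat witness: 329 is composite.

205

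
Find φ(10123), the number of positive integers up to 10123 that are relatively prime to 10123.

9880

Factor: 10123 = 53 · 191.
φ(10123) = (53−1) · (191−1) = 52 · 190 = 9880.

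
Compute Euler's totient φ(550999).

Factor: 550999 = 41 · 89 · 151.
φ(550999) = (41−1) · (89−1) · (151−1) = 40 · 88 · 150 = 528000.

528000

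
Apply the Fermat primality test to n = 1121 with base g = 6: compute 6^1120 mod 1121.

6^1 ≡ 6 (mod 1121)
6^2 ≡ 6^2 = 36 ≡ 36 (mod 1121)
6^4 ≡ 36^2 = 1296 ≡ 175 (mod 1121)
6^8 ≡ 175^2 = 30625 ≡ 358 (mod 1121)
6^16 ≡ 358^2 = 128164 ≡ 370 (mod 1121)
6^32 ≡ 370^2 = 136900 ≡ 138 (mod 1121)
6^64 ≡ 138^2 = 19044 ≡ 1108 (mod 1121)
6^128 ≡ 1108^2 = 1227664 ≡ 169 (mod 1121)
6^256 ≡ 169^2 = 28561 ≡ 536 (mod 1121)
6^512 ≡ 536^2 = 287296 ≡ 320 (mod 1121)
6^1024 ≡ 320^2 = 102400 ≡ 389 (mod 1121)
1120 = 1024 + 64 + 32 in binary powers of 2.
So 6^1120 ≡ 389 · 1108 · 138 ≡ 517 (mod 1121).
Since 517 ≠ 1, base 6 is a Fermat witness: 1121 is composite.

517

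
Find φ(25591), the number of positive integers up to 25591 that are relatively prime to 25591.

25272

Factor: 25591 = 157 · 163.
φ(25591) = (157−1) · (163−1) = 156 · 162 = 25272.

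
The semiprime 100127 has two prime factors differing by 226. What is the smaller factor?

Since p = q + 226, we have 100127 = q(q + 226), so q² + 226q − 100127 = 0.
Discriminant: 226² + 4·100127 = 51076 + 400508 = 451584; √451584 = 672.
q = (−226 + 672)/2 = 223, and p = q + 226 = 449.
Check: 223 · 449 = 100127.

223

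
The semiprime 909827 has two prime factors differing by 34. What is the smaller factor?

Since p = q + 34, we have 909827 = q(q + 34), so q² + 34q − 909827 = 0.
Discriminant: 34² + 4·909827 = 1156 + 3639308 = 3640464; √3640464 = 1908.
q = (−34 + 1908)/2 = 937, and p = q + 34 = 971.
Check: 937 · 971 = 909827.

937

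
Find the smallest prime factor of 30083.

67

30083 is odd.
Digit sum 14, not divisible by 3.
Ends in 3: not divisible by 5.
7: 30083 = 7·4297 + 4
11: 30083 = 11·2734 + 9
13: 30083 = 13·2314 + 1
17: 30083 = 17·1769 + 10
19: 30083 = 19·1583 + 6
23: 30083 = 23·1307 + 22
29: 30083 = 29·1037 + 10
31: 30083 = 31·970 + 13
37: 30083 = 37·813 + 2
41: 30083 = 41·733 + 30
43: 30083 = 43·699 + 26
47: 30083 = 47·640 + 3
53: 30083 = 53·567 + 32
59: 30083 = 59·509 + 52
61: 30083 = 61·493 + 10
67: 30083 = 67·449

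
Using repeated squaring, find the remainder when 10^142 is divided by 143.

10^1 ≡ 10 (mod 143)
10^2 ≡ 10^2 = 100 ≡ 100 (mod 143)
10^4 ≡ 100^2 = 10000 ≡ 133 (mod 143)
10^8 ≡ 133^2 = 17689 ≡ 100 (mod 143)
10^16 ≡ 100^2 = 10000 ≡ 133 (mod 143)
10^32 ≡ 133^2 = 17689 ≡ 100 (mod 143)
10^64 ≡ 100^2 = 10000 ≡ 133 (mod 143)
10^128 ≡ 133^2 = 17689 ≡ 100 (mod 143)
142 = 128 + 8 + 4 + 2 in binary powers of 2.
So 10^142 ≡ 100 · 100 · 133 · 100 ≡ 133 (mod 143).
Since 133 ≠ 1, base 10 is a Fermat witness: 143 is composite.

133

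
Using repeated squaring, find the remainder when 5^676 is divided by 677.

5^1 ≡ 5 (mod 677)
5^2 ≡ 5^2 = 25 ≡ 25 (mod 677)
5^4 ≡ 25^2 = 625 ≡ 625 (mod 677)
5^8 ≡ 625^2 = 390625 ≡ 673 (mod 677)
5^16 ≡ 673^2 = 452929 ≡ 16 (mod 677)
5^32 ≡ 16^2 = 256 ≡ 256 (mod 677)
5^64 ≡ 256^2 = 65536 ≡ 544 (mod 677)
5^128 ≡ 544^2 = 295936 ≡ 87 (mod 677)
5^256 ≡ 87^2 = 7569 ≡ 122 (mod 677)
5^512 ≡ 122^2 = 14884 ≡ 667 (mod 677)
676 = 512 + 128 + 32 + 4 in binary powers of 2.
So 5^676 ≡ 667 · 87 · 256 · 625 ≡ 1 (mod 677).
Since the result is 1, base 5 gives no evidence that 677 is composite.

1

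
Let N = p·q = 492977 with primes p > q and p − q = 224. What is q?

Since p = q + 224, we have 492977 = q(q + 224), so q² + 224q − 492977 = 0.
Discriminant: 224² + 4·492977 = 50176 + 1971908 = 2022084; √2022084 = 1422.
q = (−224 + 1422)/2 = 599, and p = q + 224 = 823.
Check: 599 · 823 = 492977.

599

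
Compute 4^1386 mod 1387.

4^1 ≡ 4 (mod 1387)
4^2 ≡ 4^2 = 16 ≡ 16 (mod 1387)
4^4 ≡ 16^2 = 256 ≡ 256 (mod 1387)
4^8 ≡ 256^2 = 65536 ≡ 347 (mod 1387)
4^16 ≡ 347^2 = 120409 ≡ 1127 (mod 1387)
4^32 ≡ 1127^2 = 1270129 ≡ 1024 (mod 1387)
4^64 ≡ 1024^2 = 1048576 ≡ 4 (mod 1387)
4^128 ≡ 4^2 = 16 ≡ 16 (mod 1387)
4^256 ≡ 16^2 = 256 ≡ 256 (mod 1387)
4^512 ≡ 256^2 = 65536 ≡ 347 (mod 1387)
4^1024 ≡ 347^2 = 120409 ≡ 1127 (mod 1387)
1386 = 1024 + 256 + 64 + 32 + 8 + 2 in binary powers of 2.
So 4^1386 ≡ 1127 · 256 · 4 · 1024 · 347 · 16 ≡ 1 (mod 1387).
Since the result is 1, base 4 gives no evidence that 1387 is composite.

1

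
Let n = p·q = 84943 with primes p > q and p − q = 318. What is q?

173

Since p = q + 318, we have 84943 = q(q + 318), so q² + 318q − 84943 = 0.
Discriminant: 318² + 4·84943 = 101124 + 339772 = 440896; √440896 = 664.
q = (−318 + 664)/2 = 173, and p = q + 318 = 491.
Check: 173 · 491 = 84943.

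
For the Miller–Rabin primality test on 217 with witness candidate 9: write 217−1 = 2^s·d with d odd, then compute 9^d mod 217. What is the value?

64

217 − 1 = 216 = 2^3 · 27, so d = 27.
9^1 ≡ 9 (mod 217)
9^2 ≡ 9^2 = 81 ≡ 81 (mod 217)
9^4 ≡ 81^2 = 6561 ≡ 51 (mod 217)
9^8 ≡ 51^2 = 2601 ≡ 214 (mod 217)
9^16 ≡ 214^2 = 45796 ≡ 9 (mod 217)
27 = 16 + 8 + 2 + 1 in binary powers of 2.
So 9^27 ≡ 9 · 214 · 81 · 9 ≡ 64 (mod 217).
Squaring chain: 64 → 190 → 78; never reaches −1, so base 9 is a Miller–Rabin witness that 217 is composite.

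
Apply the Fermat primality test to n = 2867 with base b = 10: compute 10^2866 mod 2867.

10^1 ≡ 10 (mod 2867)
10^2 ≡ 10^2 = 100 ≡ 100 (mod 2867)
10^4 ≡ 100^2 = 10000 ≡ 1399 (mod 2867)
10^8 ≡ 1399^2 = 1957201 ≡ 1907 (mod 2867)
10^16 ≡ 1907^2 = 3636649 ≡ 1293 (mod 2867)
10^32 ≡ 1293^2 = 1671849 ≡ 388 (mod 2867)
10^64 ≡ 388^2 = 150544 ≡ 1460 (mod 2867)
10^128 ≡ 1460^2 = 2131600 ≡ 1419 (mod 2867)
10^256 ≡ 1419^2 = 2013561 ≡ 927 (mod 2867)
10^512 ≡ 927^2 = 859329 ≡ 2096 (mod 2867)
10^1024 ≡ 2096^2 = 4393216 ≡ 972 (mod 2867)
10^2048 ≡ 972^2 = 944784 ≡ 1541 (mod 2867)
2866 = 2048 + 512 + 256 + 32 + 16 + 2 in binary powers of 2.
So 10^2866 ≡ 1541 · 2096 · 927 · 388 · 1293 · 100 ≡ 1696 (mod 2867).
Since 1696 ≠ 1, base 10 is a Fermat witness: 2867 is composite.

1696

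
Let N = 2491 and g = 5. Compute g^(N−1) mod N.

5^1 ≡ 5 (mod 2491)
5^2 ≡ 5^2 = 25 ≡ 25 (mod 2491)
5^4 ≡ 25^2 = 625 ≡ 625 (mod 2491)
5^8 ≡ 625^2 = 390625 ≡ 2029 (mod 2491)
5^16 ≡ 2029^2 = 4116841 ≡ 1709 (mod 2491)
5^32 ≡ 1709^2 = 2920681 ≡ 1229 (mod 2491)
5^64 ≡ 1229^2 = 1510441 ≡ 895 (mod 2491)
5^128 ≡ 895^2 = 801025 ≡ 1414 (mod 2491)
5^256 ≡ 1414^2 = 1999396 ≡ 1614 (mod 2491)
5^512 ≡ 1614^2 = 2604996 ≡ 1901 (mod 2491)
5^1024 ≡ 1901^2 = 3613801 ≡ 1851 (mod 2491)
5^2048 ≡ 1851^2 = 3426201 ≡ 1076 (mod 2491)
2490 = 2048 + 256 + 128 + 32 + 16 + 8 + 2 in binary powers of 2.
So 5^2490 ≡ 1076 · 1614 · 1414 · 1229 · 1709 · 2029 · 25 ≡ 726 (mod 2491).
Since 726 ≠ 1, base 5 is a Fermat witness: 2491 is composite.

726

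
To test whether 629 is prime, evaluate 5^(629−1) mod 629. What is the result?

404

5^1 ≡ 5 (mod 629)
5^2 ≡ 5^2 = 25 ≡ 25 (mod 629)
5^4 ≡ 25^2 = 625 ≡ 625 (mod 629)
5^8 ≡ 625^2 = 390625 ≡ 16 (mod 629)
5^16 ≡ 16^2 = 256 ≡ 256 (mod 629)
5^32 ≡ 256^2 = 65536 ≡ 120 (mod 629)
5^64 ≡ 120^2 = 14400 ≡ 562 (mod 629)
5^128 ≡ 562^2 = 315844 ≡ 86 (mod 629)
5^256 ≡ 86^2 = 7396 ≡ 477 (mod 629)
5^512 ≡ 477^2 = 227529 ≡ 460 (mod 629)
628 = 512 + 64 + 32 + 16 + 4 in binary powers of 2.
So 5^628 ≡ 460 · 562 · 120 · 256 · 625 ≡ 404 (mod 629).
Since 404 ≠ 1, base 5 is a Fermat witness: 629 is composite.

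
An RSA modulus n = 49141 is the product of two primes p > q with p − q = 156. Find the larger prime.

313

Since p = q + 156, we have 49141 = q(q + 156), so q² + 156q − 49141 = 0.
Discriminant: 156² + 4·49141 = 24336 + 196564 = 220900; √220900 = 470.
q = (−156 + 470)/2 = 157, and p = q + 156 = 313.
Check: 157 · 313 = 49141.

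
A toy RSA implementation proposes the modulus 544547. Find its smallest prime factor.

61

544547 is odd.
Digit sum 29, not divisible by 3.
Ends in 7: not divisible by 5.
7: 544547 = 7·77792 + 3
11: 544547 = 11·49504 + 3
13: 544547 = 13·41888 + 3
17: 544547 = 17·32032 + 3
19: 544547 = 19·28660 + 7
23: 544547 = 23·23675 + 22
29: 544547 = 29·18777 + 14
31: 544547 = 31·17566 + 1
37: 544547 = 37·14717 + 18
41: 544547 = 41·13281 + 26
43: 544547 = 43·12663 + 38
47: 544547 = 47·11586 + 5
53: 544547 = 53·10274 + 25
59: 544547 = 59·9229 + 36
61: 544547 = 61·8927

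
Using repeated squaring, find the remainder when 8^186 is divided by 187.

8^1 ≡ 8 (mod 187)
8^2 ≡ 8^2 = 64 ≡ 64 (mod 187)
8^4 ≡ 64^2 = 4096 ≡ 169 (mod 187)
8^8 ≡ 169^2 = 28561 ≡ 137 (mod 187)
8^16 ≡ 137^2 = 18769 ≡ 69 (mod 187)
8^32 ≡ 69^2 = 4761 ≡ 86 (mod 187)
8^64 ≡ 86^2 = 7396 ≡ 103 (mod 187)
8^128 ≡ 103^2 = 10609 ≡ 137 (mod 187)
186 = 128 + 32 + 16 + 8 + 2 in binary powers of 2.
So 8^186 ≡ 137 · 86 · 69 · 137 · 64 ≡ 47 (mod 187).
Since 47 ≠ 1, base 8 is a Fermat witness: 187 is composite.

47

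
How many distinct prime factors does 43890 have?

6

43890 = 2 · 21945
21945 = 3 · 7315
7315 = 5 · 1463
1463 = 7 · 209
209 = 11 · 19
43890 = 2 · 3 · 5 · 7 · 11 · 19, which has 6 distinct prime factors.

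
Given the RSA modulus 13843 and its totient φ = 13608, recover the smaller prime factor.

109

φ(n) = (p−1)(q−1) = n − (p+q) + 1, so p + q = 13843 − 13608 + 1 = 236.
p and q are the roots of t² − 236t + 13843 = 0.
Discriminant: 236² − 4·13843 = 55696 − 55372 = 324; √324 = 18.
q = (236 − 18)/2 = 109, p = (236 + 18)/2 = 127.
Check: 109 · 127 = 13843.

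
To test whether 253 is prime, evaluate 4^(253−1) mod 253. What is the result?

4^1 ≡ 4 (mod 253)
4^2 ≡ 4^2 = 16 ≡ 16 (mod 253)
4^4 ≡ 16^2 = 256 ≡ 3 (mod 253)
4^8 ≡ 3^2 = 9 ≡ 9 (mod 253)
4^16 ≡ 9^2 = 81 ≡ 81 (mod 253)
4^32 ≡ 81^2 = 6561 ≡ 236 (mod 253)
4^64 ≡ 236^2 = 55696 ≡ 36 (mod 253)
4^128 ≡ 36^2 = 1296 ≡ 31 (mod 253)
252 = 128 + 64 + 32 + 16 + 8 + 4 in binary powers of 2.
So 4^252 ≡ 31 · 36 · 236 · 81 · 9 · 3 ≡ 236 (mod 253).
Since 236 ≠ 1, base 4 is a Fermat witness: 253 is composite.

236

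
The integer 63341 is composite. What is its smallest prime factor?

97

63341 is odd.
Digit sum 17, not divisible by 3.
Ends in 1: not divisible by 5.
7: 63341 = 7·9048 + 5
11: 63341 = 11·5758 + 3
13: 63341 = 13·4872 + 5
17: 63341 = 17·3725 + 16
19: 63341 = 19·3333 + 14
23: 63341 = 23·2753 + 22
29: 63341 = 29·2184 + 5
31: 63341 = 31·2043 + 8
37: 63341 = 37·1711 + 34
41: 63341 = 41·1544 + 37
43: 63341 = 43·1473 + 2
47: 63341 = 47·1347 + 32
53: 63341 = 53·1195 + 6
59: 63341 = 59·1073 + 34
61: 63341 = 61·1038 + 23
67: 63341 = 67·945 + 26
71: 63341 = 71·892 + 9
73: 63341 = 73·867 + 50
79: 63341 = 79·801 + 62
83: 63341 = 83·763 + 12
89: 63341 = 89·711 + 62
97: 63341 = 97·653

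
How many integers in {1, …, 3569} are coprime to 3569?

3444

Factor: 3569 = 43 · 83.
φ(3569) = (43−1) · (83−1) = 42 · 82 = 3444.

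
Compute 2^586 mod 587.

1

2^1 ≡ 2 (mod 587)
2^2 ≡ 2^2 = 4 ≡ 4 (mod 587)
2^4 ≡ 4^2 = 16 ≡ 16 (mod 587)
2^8 ≡ 16^2 = 256 ≡ 256 (mod 587)
2^16 ≡ 256^2 = 65536 ≡ 379 (mod 587)
2^32 ≡ 379^2 = 143641 ≡ 413 (mod 587)
2^64 ≡ 413^2 = 170569 ≡ 339 (mod 587)
2^128 ≡ 339^2 = 114921 ≡ 456 (mod 587)
2^256 ≡ 456^2 = 207936 ≡ 138 (mod 587)
2^512 ≡ 138^2 = 19044 ≡ 260 (mod 587)
586 = 512 + 64 + 8 + 2 in binary powers of 2.
So 2^586 ≡ 260 · 339 · 256 · 4 ≡ 1 (mod 587).
Since the result is 1, base 2 gives no evidence that 587 is composite.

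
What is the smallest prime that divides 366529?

366529 is odd.
Digit sum 31, not divisible by 3.
Ends in 9: not divisible by 5.
7: 366529 = 7·52361 + 2
11: 366529 = 11·33320 + 9
13: 366529 = 13·28194 + 7
17: 366529 = 17·21560 + 9
19: 366529 = 19·19291

19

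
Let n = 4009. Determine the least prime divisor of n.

19

4009 is odd.
Digit sum 13, not divisible by 3.
Ends in 9: not divisible by 5.
7: 4009 = 7·572 + 5
11: 4009 = 11·364 + 5
13: 4009 = 13·308 + 5
17: 4009 = 17·235 + 14
19: 4009 = 19·211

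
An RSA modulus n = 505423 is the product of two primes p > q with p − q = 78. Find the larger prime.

751

Since p = q + 78, we have 505423 = q(q + 78), so q² + 78q − 505423 = 0.
Discriminant: 78² + 4·505423 = 6084 + 2021692 = 2027776; √2027776 = 1424.
q = (−78 + 1424)/2 = 673, and p = q + 78 = 751.
Check: 673 · 751 = 505423.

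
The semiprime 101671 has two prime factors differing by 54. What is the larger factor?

Since p = q + 54, we have 101671 = q(q + 54), so q² + 54q − 101671 = 0.
Discriminant: 54² + 4·101671 = 2916 + 406684 = 409600; √409600 = 640.
q = (−54 + 640)/2 = 293, and p = q + 54 = 347.
Check: 293 · 347 = 101671.

347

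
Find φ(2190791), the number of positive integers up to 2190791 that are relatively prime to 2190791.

Factor: 2190791 = 101 · 109 · 199.
φ(2190791) = (101−1) · (109−1) · (199−1) = 100 · 108 · 198 = 2138400.

2138400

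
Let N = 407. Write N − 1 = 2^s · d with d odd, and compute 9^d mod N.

407 − 1 = 406 = 2^1 · 203, so d = 203.
9^1 ≡ 9 (mod 407)
9^2 ≡ 9^2 = 81 ≡ 81 (mod 407)
9^4 ≡ 81^2 = 6561 ≡ 49 (mod 407)
9^8 ≡ 49^2 = 2401 ≡ 366 (mod 407)
9^16 ≡ 366^2 = 133956 ≡ 53 (mod 407)
9^32 ≡ 53^2 = 2809 ≡ 367 (mod 407)
9^64 ≡ 367^2 = 134689 ≡ 379 (mod 407)
9^128 ≡ 379^2 = 143641 ≡ 377 (mod 407)
203 = 128 + 64 + 8 + 2 + 1 in binary powers of 2.
So 9^203 ≡ 377 · 379 · 366 · 81 · 9 ≡ 256 (mod 407).
Squaring chain: 256; never reaches −1, so base 9 is a Miller–Rabin witness that 407 is composite.

256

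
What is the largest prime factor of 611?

47

611 = 13 · 47
47 is prime.
So 611 = 13 · 47; the largest prime factor is 47.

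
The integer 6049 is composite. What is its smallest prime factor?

23

6049 is odd.
Digit sum 19, not divisible by 3.
Ends in 9: not divisible by 5.
7: 6049 = 7·864 + 1
11: 6049 = 11·549 + 10
13: 6049 = 13·465 + 4
17: 6049 = 17·355 + 14
19: 6049 = 19·318 + 7
23: 6049 = 23·263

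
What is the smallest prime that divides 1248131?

1248131 is odd.
Digit sum 20, not divisible by 3.
Ends in 1: not divisible by 5.
7: 1248131 = 7·178304 + 3
11: 1248131 = 11·113466 + 5
13: 1248131 = 13·96010 + 1
17: 1248131 = 17·73419 + 8
19: 1248131 = 19·65691 + 2
23: 1248131 = 23·54266 + 13
29: 1248131 = 29·43039

29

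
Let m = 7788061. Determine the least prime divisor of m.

71

7788061 is odd.
Digit sum 37, not divisible by 3.
Ends in 1: not divisible by 5.
7: 7788061 = 7·1112580 + 1
11: 7788061 = 11·708005 + 6
13: 7788061 = 13·599081 + 8
17: 7788061 = 17·458121 + 4
19: 7788061 = 19·409897 + 18
23: 7788061 = 23·338611 + 8
29: 7788061 = 29·268553 + 24
31: 7788061 = 31·251227 + 24
37: 7788061 = 37·210488 + 5
41: 7788061 = 41·189952 + 29
43: 7788061 = 43·181117 + 30
47: 7788061 = 47·165703 + 20
53: 7788061 = 53·146944 + 29
59: 7788061 = 59·132001 + 2
61: 7788061 = 61·127673 + 8
67: 7788061 = 67·116239 + 48
71: 7788061 = 71·109691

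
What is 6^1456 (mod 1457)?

521

6^1 ≡ 6 (mod 1457)
6^2 ≡ 6^2 = 36 ≡ 36 (mod 1457)
6^4 ≡ 36^2 = 1296 ≡ 1296 (mod 1457)
6^8 ≡ 1296^2 = 1679616 ≡ 1152 (mod 1457)
6^16 ≡ 1152^2 = 1327104 ≡ 1234 (mod 1457)
6^32 ≡ 1234^2 = 1522756 ≡ 191 (mod 1457)
6^64 ≡ 191^2 = 36481 ≡ 56 (mod 1457)
6^128 ≡ 56^2 = 3136 ≡ 222 (mod 1457)
6^256 ≡ 222^2 = 49284 ≡ 1203 (mod 1457)
6^512 ≡ 1203^2 = 1447209 ≡ 408 (mod 1457)
6^1024 ≡ 408^2 = 166464 ≡ 366 (mod 1457)
1456 = 1024 + 256 + 128 + 32 + 16 in binary powers of 2.
So 6^1456 ≡ 366 · 1203 · 222 · 191 · 1234 ≡ 521 (mod 1457).
Since 521 ≠ 1, base 6 is a Fermat witness: 1457 is composite.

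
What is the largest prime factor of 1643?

1643 = 31 · 53
53 is prime.
So 1643 = 31 · 53; the largest prime factor is 53.

53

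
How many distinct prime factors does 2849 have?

2849 = 7 · 407
407 = 11 · 37
2849 = 7 · 11 · 37, which has 3 distinct prime factors.

3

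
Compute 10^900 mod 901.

10^1 ≡ 10 (mod 901)
10^2 ≡ 10^2 = 100 ≡ 100 (mod 901)
10^4 ≡ 100^2 = 10000 ≡ 89 (mod 901)
10^8 ≡ 89^2 = 7921 ≡ 713 (mod 901)
10^16 ≡ 713^2 = 508369 ≡ 205 (mod 901)
10^32 ≡ 205^2 = 42025 ≡ 579 (mod 901)
10^64 ≡ 579^2 = 335241 ≡ 69 (mod 901)
10^128 ≡ 69^2 = 4761 ≡ 256 (mod 901)
10^256 ≡ 256^2 = 65536 ≡ 664 (mod 901)
10^512 ≡ 664^2 = 440896 ≡ 307 (mod 901)
900 = 512 + 256 + 128 + 4 in binary powers of 2.
So 10^900 ≡ 307 · 664 · 256 · 89 ≡ 735 (mod 901).
Since 735 ≠ 1, base 10 is a Fermat witness: 901 is composite.

735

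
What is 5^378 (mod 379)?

1

5^1 ≡ 5 (mod 379)
5^2 ≡ 5^2 = 25 ≡ 25 (mod 379)
5^4 ≡ 25^2 = 625 ≡ 246 (mod 379)
5^8 ≡ 246^2 = 60516 ≡ 255 (mod 379)
5^16 ≡ 255^2 = 65025 ≡ 216 (mod 379)
5^32 ≡ 216^2 = 46656 ≡ 39 (mod 379)
5^64 ≡ 39^2 = 1521 ≡ 5 (mod 379)
5^128 ≡ 5^2 = 25 ≡ 25 (mod 379)
5^256 ≡ 25^2 = 625 ≡ 246 (mod 379)
378 = 256 + 64 + 32 + 16 + 8 + 2 in binary powers of 2.
So 5^378 ≡ 246 · 5 · 39 · 216 · 255 · 25 ≡ 1 (mod 379).
Since the result is 1, base 5 gives no evidence that 379 is composite.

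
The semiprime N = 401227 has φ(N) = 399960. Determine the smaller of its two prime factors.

φ(n) = (p−1)(q−1) = n − (p+q) + 1, so p + q = 401227 − 399960 + 1 = 1268.
p and q are the roots of t² − 1268t + 401227 = 0.
Discriminant: 1268² − 4·401227 = 1607824 − 1604908 = 2916; √2916 = 54.
q = (1268 − 54)/2 = 607, p = (1268 + 54)/2 = 661.
Check: 607 · 661 = 401227.

607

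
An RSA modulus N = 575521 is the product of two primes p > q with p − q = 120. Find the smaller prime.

701

Since p = q + 120, we have 575521 = q(q + 120), so q² + 120q − 575521 = 0.
Discriminant: 120² + 4·575521 = 14400 + 2302084 = 2316484; √2316484 = 1522.
q = (−120 + 1522)/2 = 701, and p = q + 120 = 821.
Check: 701 · 821 = 575521.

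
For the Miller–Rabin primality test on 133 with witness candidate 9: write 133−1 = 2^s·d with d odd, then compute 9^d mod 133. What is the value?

133 − 1 = 132 = 2^2 · 33, so d = 33.
9^1 ≡ 9 (mod 133)
9^2 ≡ 9^2 = 81 ≡ 81 (mod 133)
9^4 ≡ 81^2 = 6561 ≡ 44 (mod 133)
9^8 ≡ 44^2 = 1936 ≡ 74 (mod 133)
9^16 ≡ 74^2 = 5476 ≡ 23 (mod 133)
9^32 ≡ 23^2 = 529 ≡ 130 (mod 133)
33 = 32 + 1 in binary powers of 2.
So 9^33 ≡ 130 · 9 ≡ 106 (mod 133).
Squaring chain: 106 → 64; never reaches −1, so base 9 is a Miller–Rabin witness that 133 is composite.

106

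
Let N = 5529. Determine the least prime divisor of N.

5529 is odd.
Digit sum 21, divisible by 3.

3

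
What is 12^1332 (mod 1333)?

4

12^1 ≡ 12 (mod 1333)
12^2 ≡ 12^2 = 144 ≡ 144 (mod 1333)
12^4 ≡ 144^2 = 20736 ≡ 741 (mod 1333)
12^8 ≡ 741^2 = 549081 ≡ 1218 (mod 1333)
12^16 ≡ 1218^2 = 1483524 ≡ 1228 (mod 1333)
12^32 ≡ 1228^2 = 1507984 ≡ 361 (mod 1333)
12^64 ≡ 361^2 = 130321 ≡ 1020 (mod 1333)
12^128 ≡ 1020^2 = 1040400 ≡ 660 (mod 1333)
12^256 ≡ 660^2 = 435600 ≡ 1042 (mod 1333)
12^512 ≡ 1042^2 = 1085764 ≡ 702 (mod 1333)
12^1024 ≡ 702^2 = 492804 ≡ 927 (mod 1333)
1332 = 1024 + 256 + 32 + 16 + 4 in binary powers of 2.
So 12^1332 ≡ 927 · 1042 · 361 · 1228 · 741 ≡ 4 (mod 1333).
Since 4 ≠ 1, base 12 is a Fermat witness: 1333 is composite.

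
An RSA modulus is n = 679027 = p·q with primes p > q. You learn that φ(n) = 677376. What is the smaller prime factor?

φ(n) = (p−1)(q−1) = n − (p+q) + 1, so p + q = 679027 − 677376 + 1 = 1652.
p and q are the roots of t² − 1652t + 679027 = 0.
Discriminant: 1652² − 4·679027 = 2729104 − 2716108 = 12996; √12996 = 114.
q = (1652 − 114)/2 = 769, p = (1652 + 114)/2 = 883.
Check: 769 · 883 = 679027.

769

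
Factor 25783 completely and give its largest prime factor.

25783 = 19 · 1357
1357 = 23 · 59
59 is prime.
So 25783 = 19 · 23 · 59; the largest prime factor is 59.

59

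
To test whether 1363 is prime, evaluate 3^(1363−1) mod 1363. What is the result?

760

3^1 ≡ 3 (mod 1363)
3^2 ≡ 3^2 = 9 ≡ 9 (mod 1363)
3^4 ≡ 9^2 = 81 ≡ 81 (mod 1363)
3^8 ≡ 81^2 = 6561 ≡ 1109 (mod 1363)
3^16 ≡ 1109^2 = 1229881 ≡ 455 (mod 1363)
3^32 ≡ 455^2 = 207025 ≡ 1212 (mod 1363)
3^64 ≡ 1212^2 = 1468944 ≡ 993 (mod 1363)
3^128 ≡ 993^2 = 986049 ≡ 600 (mod 1363)
3^256 ≡ 600^2 = 360000 ≡ 168 (mod 1363)
3^512 ≡ 168^2 = 28224 ≡ 964 (mod 1363)
3^1024 ≡ 964^2 = 929296 ≡ 1093 (mod 1363)
1362 = 1024 + 256 + 64 + 16 + 2 in binary powers of 2.
So 3^1362 ≡ 1093 · 168 · 993 · 455 · 9 ≡ 760 (mod 1363).
Since 760 ≠ 1, base 3 is a Fermat witness: 1363 is composite.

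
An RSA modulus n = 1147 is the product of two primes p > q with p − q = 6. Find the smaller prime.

31

Since p = q + 6, we have 1147 = q(q + 6), so q² + 6q − 1147 = 0.
Discriminant: 6² + 4·1147 = 36 + 4588 = 4624; √4624 = 68.
q = (−6 + 68)/2 = 31, and p = q + 6 = 37.
Check: 31 · 37 = 1147.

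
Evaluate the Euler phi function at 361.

Factor: 361 = 19^2.
φ(361) = 19^1·(19−1) = 342.

342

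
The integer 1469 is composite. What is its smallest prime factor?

13

1469 is odd.
Digit sum 20, not divisible by 3.
Ends in 9: not divisible by 5.
7: 1469 = 7·209 + 6
11: 1469 = 11·133 + 6
13: 1469 = 13·113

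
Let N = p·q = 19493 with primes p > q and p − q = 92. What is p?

193

Since p = q + 92, we have 19493 = q(q + 92), so q² + 92q − 19493 = 0.
Discriminant: 92² + 4·19493 = 8464 + 77972 = 86436; √86436 = 294.
q = (−92 + 294)/2 = 101, and p = q + 92 = 193.
Check: 101 · 193 = 19493.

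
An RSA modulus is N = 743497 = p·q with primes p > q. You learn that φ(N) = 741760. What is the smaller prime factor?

761

φ(n) = (p−1)(q−1) = n − (p+q) + 1, so p + q = 743497 − 741760 + 1 = 1738.
p and q are the roots of t² − 1738t + 743497 = 0.
Discriminant: 1738² − 4·743497 = 3020644 − 2973988 = 46656; √46656 = 216.
q = (1738 − 216)/2 = 761, p = (1738 + 216)/2 = 977.
Check: 761 · 977 = 743497.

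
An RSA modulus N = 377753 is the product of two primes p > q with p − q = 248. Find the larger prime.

Since p = q + 248, we have 377753 = q(q + 248), so q² + 248q − 377753 = 0.
Discriminant: 248² + 4·377753 = 61504 + 1511012 = 1572516; √1572516 = 1254.
q = (−248 + 1254)/2 = 503, and p = q + 248 = 751.
Check: 503 · 751 = 377753.

751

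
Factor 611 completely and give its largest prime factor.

611 = 13 · 47
47 is prime.
So 611 = 13 · 47; the largest prime factor is 47.

47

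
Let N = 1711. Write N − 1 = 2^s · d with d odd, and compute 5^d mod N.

730

1711 − 1 = 1710 = 2^1 · 855, so d = 855.
5^1 ≡ 5 (mod 1711)
5^2 ≡ 5^2 = 25 ≡ 25 (mod 1711)
5^4 ≡ 25^2 = 625 ≡ 625 (mod 1711)
5^8 ≡ 625^2 = 390625 ≡ 517 (mod 1711)
5^16 ≡ 517^2 = 267289 ≡ 373 (mod 1711)
5^32 ≡ 373^2 = 139129 ≡ 538 (mod 1711)
5^64 ≡ 538^2 = 289444 ≡ 285 (mod 1711)
5^128 ≡ 285^2 = 81225 ≡ 808 (mod 1711)
5^256 ≡ 808^2 = 652864 ≡ 973 (mod 1711)
5^512 ≡ 973^2 = 946729 ≡ 546 (mod 1711)
855 = 512 + 256 + 64 + 16 + 4 + 2 + 1 in binary powers of 2.
So 5^855 ≡ 546 · 973 · 285 · 373 · 625 · 25 · 5 ≡ 730 (mod 1711).
Squaring chain: 730; never reaches −1, so base 5 is a Miller–Rabin witness that 1711 is composite.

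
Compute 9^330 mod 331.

9^1 ≡ 9 (mod 331)
9^2 ≡ 9^2 = 81 ≡ 81 (mod 331)
9^4 ≡ 81^2 = 6561 ≡ 272 (mod 331)
9^8 ≡ 272^2 = 73984 ≡ 171 (mod 331)
9^16 ≡ 171^2 = 29241 ≡ 113 (mod 331)
9^32 ≡ 113^2 = 12769 ≡ 191 (mod 331)
9^64 ≡ 191^2 = 36481 ≡ 71 (mod 331)
9^128 ≡ 71^2 = 5041 ≡ 76 (mod 331)
9^256 ≡ 76^2 = 5776 ≡ 149 (mod 331)
330 = 256 + 64 + 8 + 2 in binary powers of 2.
So 9^330 ≡ 149 · 71 · 171 · 81 ≡ 1 (mod 331).
Since the result is 1, base 9 gives no evidence that 331 is composite.

1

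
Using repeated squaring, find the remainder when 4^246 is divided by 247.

235

4^1 ≡ 4 (mod 247)
4^2 ≡ 4^2 = 16 ≡ 16 (mod 247)
4^4 ≡ 16^2 = 256 ≡ 9 (mod 247)
4^8 ≡ 9^2 = 81 ≡ 81 (mod 247)
4^16 ≡ 81^2 = 6561 ≡ 139 (mod 247)
4^32 ≡ 139^2 = 19321 ≡ 55 (mod 247)
4^64 ≡ 55^2 = 3025 ≡ 61 (mod 247)
4^128 ≡ 61^2 = 3721 ≡ 16 (mod 247)
246 = 128 + 64 + 32 + 16 + 4 + 2 in binary powers of 2.
So 4^246 ≡ 16 · 61 · 55 · 139 · 9 · 16 ≡ 235 (mod 247).
Since 235 ≠ 1, base 4 is a Fermat witness: 247 is composite.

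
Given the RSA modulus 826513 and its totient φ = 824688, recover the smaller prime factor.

829

φ(n) = (p−1)(q−1) = n − (p+q) + 1, so p + q = 826513 − 824688 + 1 = 1826.
p and q are the roots of t² − 1826t + 826513 = 0.
Discriminant: 1826² − 4·826513 = 3334276 − 3306052 = 28224; √28224 = 168.
q = (1826 − 168)/2 = 829, p = (1826 + 168)/2 = 997.
Check: 829 · 997 = 826513.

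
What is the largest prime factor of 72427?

67

72427 = 23 · 3149
3149 = 47 · 67
67 is prime.
So 72427 = 23 · 47 · 67; the largest prime factor is 67.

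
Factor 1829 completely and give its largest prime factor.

59

1829 = 31 · 59
59 is prime.
So 1829 = 31 · 59; the largest prime factor is 59.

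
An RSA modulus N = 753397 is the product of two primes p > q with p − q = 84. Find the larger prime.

911

Since p = q + 84, we have 753397 = q(q + 84), so q² + 84q − 753397 = 0.
Discriminant: 84² + 4·753397 = 7056 + 3013588 = 3020644; √3020644 = 1738.
q = (−84 + 1738)/2 = 827, and p = q + 84 = 911.
Check: 827 · 911 = 753397.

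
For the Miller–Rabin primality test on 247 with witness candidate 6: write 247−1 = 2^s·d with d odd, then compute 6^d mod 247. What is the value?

125

247 − 1 = 246 = 2^1 · 123, so d = 123.
6^1 ≡ 6 (mod 247)
6^2 ≡ 6^2 = 36 ≡ 36 (mod 247)
6^4 ≡ 36^2 = 1296 ≡ 61 (mod 247)
6^8 ≡ 61^2 = 3721 ≡ 16 (mod 247)
6^16 ≡ 16^2 = 256 ≡ 9 (mod 247)
6^32 ≡ 9^2 = 81 ≡ 81 (mod 247)
6^64 ≡ 81^2 = 6561 ≡ 139 (mod 247)
123 = 64 + 32 + 16 + 8 + 2 + 1 in binary powers of 2.
So 6^123 ≡ 139 · 81 · 9 · 16 · 36 · 6 ≡ 125 (mod 247).
Squaring chain: 125; never reaches −1, so base 6 is a Miller–Rabin witness that 247 is composite.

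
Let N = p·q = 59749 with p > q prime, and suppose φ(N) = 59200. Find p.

401

φ(n) = (p−1)(q−1) = n − (p+q) + 1, so p + q = 59749 − 59200 + 1 = 550.
p and q are the roots of t² − 550t + 59749 = 0.
Discriminant: 550² − 4·59749 = 302500 − 238996 = 63504; √63504 = 252.
q = (550 − 252)/2 = 149, p = (550 + 252)/2 = 401.
Check: 149 · 401 = 59749.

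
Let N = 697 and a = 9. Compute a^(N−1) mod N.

9^1 ≡ 9 (mod 697)
9^2 ≡ 9^2 = 81 ≡ 81 (mod 697)
9^4 ≡ 81^2 = 6561 ≡ 288 (mod 697)
9^8 ≡ 288^2 = 82944 ≡ 1 (mod 697)
9^16 ≡ 1^2 = 1 ≡ 1 (mod 697)
9^32 ≡ 1^2 = 1 ≡ 1 (mod 697)
9^64 ≡ 1^2 = 1 ≡ 1 (mod 697)
9^128 ≡ 1^2 = 1 ≡ 1 (mod 697)
9^256 ≡ 1^2 = 1 ≡ 1 (mod 697)
9^512 ≡ 1^2 = 1 ≡ 1 (mod 697)
696 = 512 + 128 + 32 + 16 + 8 in binary powers of 2.
So 9^696 ≡ 1 · 1 · 1 · 1 · 1 ≡ 1 (mod 697).
Since the result is 1, base 9 gives no evidence that 697 is composite.

1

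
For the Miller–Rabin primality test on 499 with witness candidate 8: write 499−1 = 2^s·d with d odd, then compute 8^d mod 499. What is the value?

498

499 − 1 = 498 = 2^1 · 249, so d = 249.
8^1 ≡ 8 (mod 499)
8^2 ≡ 8^2 = 64 ≡ 64 (mod 499)
8^4 ≡ 64^2 = 4096 ≡ 104 (mod 499)
8^8 ≡ 104^2 = 10816 ≡ 337 (mod 499)
8^16 ≡ 337^2 = 113569 ≡ 296 (mod 499)
8^32 ≡ 296^2 = 87616 ≡ 291 (mod 499)
8^64 ≡ 291^2 = 84681 ≡ 350 (mod 499)
8^128 ≡ 350^2 = 122500 ≡ 245 (mod 499)
249 = 128 + 64 + 32 + 16 + 8 + 1 in binary powers of 2.
So 8^249 ≡ 245 · 350 · 291 · 296 · 337 · 8 ≡ 498 (mod 499).
Since 8^d ≡ 498 (mod 499), base 8 does not prove 499 composite.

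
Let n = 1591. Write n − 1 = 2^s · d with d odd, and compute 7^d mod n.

1591 − 1 = 1590 = 2^1 · 795, so d = 795.
7^1 ≡ 7 (mod 1591)
7^2 ≡ 7^2 = 49 ≡ 49 (mod 1591)
7^4 ≡ 49^2 = 2401 ≡ 810 (mod 1591)
7^8 ≡ 810^2 = 656100 ≡ 608 (mod 1591)
7^16 ≡ 608^2 = 369664 ≡ 552 (mod 1591)
7^32 ≡ 552^2 = 304704 ≡ 823 (mod 1591)
7^64 ≡ 823^2 = 677329 ≡ 1154 (mod 1591)
7^128 ≡ 1154^2 = 1331716 ≡ 49 (mod 1591)
7^256 ≡ 49^2 = 2401 ≡ 810 (mod 1591)
7^512 ≡ 810^2 = 656100 ≡ 608 (mod 1591)
795 = 512 + 256 + 16 + 8 + 2 + 1 in binary powers of 2.
So 7^795 ≡ 608 · 810 · 552 · 608 · 49 · 7 ≡ 343 (mod 1591).
Squaring chain: 343; never reaches −1, so base 7 is a Miller–Rabin witness that 1591 is composite.

343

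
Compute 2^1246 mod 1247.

2^1 ≡ 2 (mod 1247)
2^2 ≡ 2^2 = 4 ≡ 4 (mod 1247)
2^4 ≡ 4^2 = 16 ≡ 16 (mod 1247)
2^8 ≡ 16^2 = 256 ≡ 256 (mod 1247)
2^16 ≡ 256^2 = 65536 ≡ 692 (mod 1247)
2^32 ≡ 692^2 = 478864 ≡ 16 (mod 1247)
2^64 ≡ 16^2 = 256 ≡ 256 (mod 1247)
2^128 ≡ 256^2 = 65536 ≡ 692 (mod 1247)
2^256 ≡ 692^2 = 478864 ≡ 16 (mod 1247)
2^512 ≡ 16^2 = 256 ≡ 256 (mod 1247)
2^1024 ≡ 256^2 = 65536 ≡ 692 (mod 1247)
1246 = 1024 + 128 + 64 + 16 + 8 + 4 + 2 in binary powers of 2.
So 2^1246 ≡ 692 · 692 · 256 · 692 · 256 · 16 · 4 ≡ 173 (mod 1247).
Since 173 ≠ 1, base 2 is a Fermat witness: 1247 is composite.

173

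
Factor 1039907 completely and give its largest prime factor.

83

1039907 = 11 · 94537
94537 = 17 · 5561
5561 = 67 · 83
83 is prime.
So 1039907 = 11 · 17 · 67 · 83; the largest prime factor is 83.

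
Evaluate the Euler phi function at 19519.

Factor: 19519 = 131 · 149.
φ(19519) = (131−1) · (149−1) = 130 · 148 = 19240.

19240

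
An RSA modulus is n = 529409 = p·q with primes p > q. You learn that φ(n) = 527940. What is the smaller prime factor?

631

φ(n) = (p−1)(q−1) = n − (p+q) + 1, so p + q = 529409 − 527940 + 1 = 1470.
p and q are the roots of t² − 1470t + 529409 = 0.
Discriminant: 1470² − 4·529409 = 2160900 − 2117636 = 43264; √43264 = 208.
q = (1470 − 208)/2 = 631, p = (1470 + 208)/2 = 839.
Check: 631 · 839 = 529409.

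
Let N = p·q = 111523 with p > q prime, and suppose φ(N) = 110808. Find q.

229

φ(n) = (p−1)(q−1) = n − (p+q) + 1, so p + q = 111523 − 110808 + 1 = 716.
p and q are the roots of t² − 716t + 111523 = 0.
Discriminant: 716² − 4·111523 = 512656 − 446092 = 66564; √66564 = 258.
q = (716 − 258)/2 = 229, p = (716 + 258)/2 = 487.
Check: 229 · 487 = 111523.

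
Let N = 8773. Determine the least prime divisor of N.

31

8773 is odd.
Digit sum 25, not divisible by 3.
Ends in 3: not divisible by 5.
7: 8773 = 7·1253 + 2
11: 8773 = 11·797 + 6
13: 8773 = 13·674 + 11
17: 8773 = 17·516 + 1
19: 8773 = 19·461 + 14
23: 8773 = 23·381 + 10
29: 8773 = 29·302 + 15
31: 8773 = 31·283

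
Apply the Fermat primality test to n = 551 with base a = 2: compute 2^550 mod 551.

245

2^1 ≡ 2 (mod 551)
2^2 ≡ 2^2 = 4 ≡ 4 (mod 551)
2^4 ≡ 4^2 = 16 ≡ 16 (mod 551)
2^8 ≡ 16^2 = 256 ≡ 256 (mod 551)
2^16 ≡ 256^2 = 65536 ≡ 518 (mod 551)
2^32 ≡ 518^2 = 268324 ≡ 538 (mod 551)
2^64 ≡ 538^2 = 289444 ≡ 169 (mod 551)
2^128 ≡ 169^2 = 28561 ≡ 460 (mod 551)
2^256 ≡ 460^2 = 211600 ≡ 16 (mod 551)
2^512 ≡ 16^2 = 256 ≡ 256 (mod 551)
550 = 512 + 32 + 4 + 2 in binary powers of 2.
So 2^550 ≡ 256 · 538 · 16 · 4 ≡ 245 (mod 551).
Since 245 ≠ 1, base 2 is a Fermat witness: 551 is composite.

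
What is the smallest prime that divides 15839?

47

15839 is odd.
Digit sum 26, not divisible by 3.
Ends in 9: not divisible by 5.
7: 15839 = 7·2262 + 5
11: 15839 = 11·1439 + 10
13: 15839 = 13·1218 + 5
17: 15839 = 17·931 + 12
19: 15839 = 19·833 + 12
23: 15839 = 23·688 + 15
29: 15839 = 29·546 + 5
31: 15839 = 31·510 + 29
37: 15839 = 37·428 + 3
41: 15839 = 41·386 + 13
43: 15839 = 43·368 + 15
47: 15839 = 47·337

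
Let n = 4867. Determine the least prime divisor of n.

31

4867 is odd.
Digit sum 25, not divisible by 3.
Ends in 7: not divisible by 5.
7: 4867 = 7·695 + 2
11: 4867 = 11·442 + 5
13: 4867 = 13·374 + 5
17: 4867 = 17·286 + 5
19: 4867 = 19·256 + 3
23: 4867 = 23·211 + 14
29: 4867 = 29·167 + 24
31: 4867 = 31·157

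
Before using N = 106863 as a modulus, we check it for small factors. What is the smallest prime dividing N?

106863 is odd.
Digit sum 24, divisible by 3.

3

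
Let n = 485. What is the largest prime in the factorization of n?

485 = 5 · 97
97 is prime.
So 485 = 5 · 97; the largest prime factor is 97.

97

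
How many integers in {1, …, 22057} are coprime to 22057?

Factor: 22057 = 7 · 23 · 137.
φ(22057) = (7−1) · (23−1) · (137−1) = 6 · 22 · 136 = 17952.

17952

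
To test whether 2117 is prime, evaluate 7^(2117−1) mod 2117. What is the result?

1963

7^1 ≡ 7 (mod 2117)
7^2 ≡ 7^2 = 49 ≡ 49 (mod 2117)
7^4 ≡ 49^2 = 2401 ≡ 284 (mod 2117)
7^8 ≡ 284^2 = 80656 ≡ 210 (mod 2117)
7^16 ≡ 210^2 = 44100 ≡ 1760 (mod 2117)
7^32 ≡ 1760^2 = 3097600 ≡ 429 (mod 2117)
7^64 ≡ 429^2 = 184041 ≡ 1979 (mod 2117)
7^128 ≡ 1979^2 = 3916441 ≡ 2108 (mod 2117)
7^256 ≡ 2108^2 = 4443664 ≡ 81 (mod 2117)
7^512 ≡ 81^2 = 6561 ≡ 210 (mod 2117)
7^1024 ≡ 210^2 = 44100 ≡ 1760 (mod 2117)
7^2048 ≡ 1760^2 = 3097600 ≡ 429 (mod 2117)
2116 = 2048 + 64 + 4 in binary powers of 2.
So 7^2116 ≡ 429 · 1979 · 284 ≡ 1963 (mod 2117).
Since 1963 ≠ 1, base 7 is a Fermat witness: 2117 is composite.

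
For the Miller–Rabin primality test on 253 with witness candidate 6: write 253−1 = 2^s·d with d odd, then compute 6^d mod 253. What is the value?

18

253 − 1 = 252 = 2^2 · 63, so d = 63.
6^1 ≡ 6 (mod 253)
6^2 ≡ 6^2 = 36 ≡ 36 (mod 253)
6^4 ≡ 36^2 = 1296 ≡ 31 (mod 253)
6^8 ≡ 31^2 = 961 ≡ 202 (mod 253)
6^16 ≡ 202^2 = 40804 ≡ 71 (mod 253)
6^32 ≡ 71^2 = 5041 ≡ 234 (mod 253)
63 = 32 + 16 + 8 + 4 + 2 + 1 in binary powers of 2.
So 6^63 ≡ 234 · 71 · 202 · 31 · 36 · 6 ≡ 18 (mod 253).
Squaring chain: 18 → 71; never reaches −1, so base 6 is a Miller–Rabin witness that 253 is composite.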